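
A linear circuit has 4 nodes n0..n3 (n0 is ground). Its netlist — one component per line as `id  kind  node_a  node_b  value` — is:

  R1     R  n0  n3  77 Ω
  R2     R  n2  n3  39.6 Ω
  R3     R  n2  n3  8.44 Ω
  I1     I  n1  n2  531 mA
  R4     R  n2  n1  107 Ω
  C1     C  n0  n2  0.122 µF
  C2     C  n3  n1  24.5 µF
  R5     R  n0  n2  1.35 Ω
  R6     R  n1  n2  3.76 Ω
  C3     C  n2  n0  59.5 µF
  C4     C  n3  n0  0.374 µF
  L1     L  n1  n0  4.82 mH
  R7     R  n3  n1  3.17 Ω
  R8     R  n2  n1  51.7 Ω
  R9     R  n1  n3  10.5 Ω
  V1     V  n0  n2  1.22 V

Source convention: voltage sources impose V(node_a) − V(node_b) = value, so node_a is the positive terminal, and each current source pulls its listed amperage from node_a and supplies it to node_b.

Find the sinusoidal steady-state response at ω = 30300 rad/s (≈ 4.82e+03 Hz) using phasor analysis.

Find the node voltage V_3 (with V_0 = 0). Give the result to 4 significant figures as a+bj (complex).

-2.271-0.08594j V

Element admittances at ω=30300 rad/s:
  Y(R1) = 0.01299+0.000j S between n0,n3
  Y(R2) = 0.02525+0.000j S between n2,n3
  Y(R3) = 0.1185+0.000j S between n2,n3
  I1: injects 0.531 A into n2 (from n1)
  Y(R4) = 0.009346+0.000j S between n2,n1
  Y(C1) = 0.000+0.003697j S between n0,n2
  Y(C2) = 0.000+0.7423j S between n3,n1
  Y(R5) = 0.7407+0.000j S between n0,n2
  Y(R6) = 0.2660+0.000j S between n1,n2
  Y(C3) = 0.000+1.803j S between n2,n0
  Y(C4) = 0.000+0.01133j S between n3,n0
  Y(L1) = 0.000-0.006847j S between n1,n0
  Y(R7) = 0.3155+0.000j S between n3,n1
  Y(R8) = 0.01934+0.000j S between n2,n1
  Y(R9) = 0.09524+0.000j S between n1,n3
  V1: constraint V(n0)−V(n2) = 1.22
Assemble and solve the 4×4 MNA system:
  V(n1)=-2.414+0.07696j  V(n2)=-1.220+0.000j  V(n3)=-2.271-0.08594j
  i(V1)=-0.9317-2.214j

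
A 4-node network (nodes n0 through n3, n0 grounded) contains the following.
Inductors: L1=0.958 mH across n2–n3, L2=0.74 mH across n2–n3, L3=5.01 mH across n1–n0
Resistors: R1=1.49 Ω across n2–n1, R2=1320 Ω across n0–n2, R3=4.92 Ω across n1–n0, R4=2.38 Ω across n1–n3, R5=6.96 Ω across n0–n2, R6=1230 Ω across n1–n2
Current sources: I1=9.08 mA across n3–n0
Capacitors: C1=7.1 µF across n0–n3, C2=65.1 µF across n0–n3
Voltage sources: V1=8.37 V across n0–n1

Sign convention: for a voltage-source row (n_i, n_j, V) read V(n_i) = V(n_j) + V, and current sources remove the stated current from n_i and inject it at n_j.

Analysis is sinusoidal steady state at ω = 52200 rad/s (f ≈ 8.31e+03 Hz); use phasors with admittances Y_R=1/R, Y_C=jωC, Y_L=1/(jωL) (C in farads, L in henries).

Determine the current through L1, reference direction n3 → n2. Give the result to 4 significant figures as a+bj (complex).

0.02661-0.1358j A

Apply KCL at each of the 3 non-ground nodes and solve the resulting linear system.
Node n1: branches {R1, R3, R4, R6, L3, V1} → V_1 = -8.370+0.000j
Node n2: branches {L1, R1, R2, R5, L2, R6} → V_2 = -6.814-0.3817j
Node n3: branches {L1, I1, C1, R4, C2, L2} → V_3 = -0.02313+0.9492j
Source currents: i(V1)=-6.254-0.1103j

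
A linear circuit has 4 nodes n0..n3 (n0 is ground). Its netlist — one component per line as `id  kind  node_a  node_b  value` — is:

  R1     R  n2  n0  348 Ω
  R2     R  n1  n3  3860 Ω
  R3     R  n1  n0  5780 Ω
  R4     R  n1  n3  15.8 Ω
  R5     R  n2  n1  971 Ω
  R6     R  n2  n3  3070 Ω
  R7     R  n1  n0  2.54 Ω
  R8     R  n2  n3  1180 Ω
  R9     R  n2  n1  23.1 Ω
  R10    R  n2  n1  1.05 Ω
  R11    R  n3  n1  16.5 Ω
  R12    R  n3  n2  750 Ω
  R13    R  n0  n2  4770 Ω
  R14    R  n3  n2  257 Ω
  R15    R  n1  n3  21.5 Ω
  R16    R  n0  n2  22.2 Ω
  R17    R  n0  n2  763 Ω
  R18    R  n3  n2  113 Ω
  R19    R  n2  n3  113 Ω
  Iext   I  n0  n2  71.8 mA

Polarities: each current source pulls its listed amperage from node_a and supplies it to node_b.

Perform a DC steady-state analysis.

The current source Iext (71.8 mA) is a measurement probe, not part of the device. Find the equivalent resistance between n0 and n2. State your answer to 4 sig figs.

R_eq = 2.999 Ω

Apply KCL at each of the 3 non-ground nodes and solve the resulting linear system.
Node n1: branches {R2, R3, R4, R5, R7, R9, R10, R11, R15} → V_1 = 0.1553
Node n2: branches {R1, R5, R6, R8, R9, R10, R12, R13, R14, R16, R17, R18, R19, Iext} → V_2 = 0.2153
Node n3: branches {R2, R4, R6, R8, R11, R12, R14, R15, R18, R19} → V_3 = 0.1627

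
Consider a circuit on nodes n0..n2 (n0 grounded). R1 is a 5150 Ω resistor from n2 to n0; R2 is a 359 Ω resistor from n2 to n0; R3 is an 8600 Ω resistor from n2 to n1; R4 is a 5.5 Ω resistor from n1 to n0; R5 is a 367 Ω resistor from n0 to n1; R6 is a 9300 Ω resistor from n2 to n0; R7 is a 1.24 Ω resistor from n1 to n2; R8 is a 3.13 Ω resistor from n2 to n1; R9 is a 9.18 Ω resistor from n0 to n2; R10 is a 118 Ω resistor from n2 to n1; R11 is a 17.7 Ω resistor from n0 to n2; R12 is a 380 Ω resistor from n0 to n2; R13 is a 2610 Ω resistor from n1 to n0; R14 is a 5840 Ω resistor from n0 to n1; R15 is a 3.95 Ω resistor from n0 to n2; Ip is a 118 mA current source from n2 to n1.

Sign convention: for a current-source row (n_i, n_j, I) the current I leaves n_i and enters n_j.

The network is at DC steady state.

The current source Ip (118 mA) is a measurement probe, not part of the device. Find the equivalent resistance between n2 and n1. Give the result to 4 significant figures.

R_eq = 0.7915 Ω

MNA unknowns: 2 node voltages V₁..V_2
R1: Y=0.0001942 on G[2,0]
R2: Y=0.002786 on G[2,0]
R3: Y=0.0001163 on G[2,1]
R4: Y=0.1818 on G[1,0]
R5: Y=0.002725 on G[0,1]
R6: Y=0.0001075 on G[2,0]
R7: Y=0.8065 on G[1,2]
R8: Y=0.3195 on G[2,1]
R9: Y=0.1089 on G[0,2]
R10: Y=0.008475 on G[2,1]
R11: Y=0.05650 on G[0,2]
R12: Y=0.002632 on G[0,2]
R13: Y=0.0003831 on G[1,0]
R14: Y=0.0001712 on G[0,1]
R15: Y=0.2532 on G[0,2]
Ip: z[2]−=0.118, z[1]+=0.118
solve → V1=0.06503, V2=-0.02837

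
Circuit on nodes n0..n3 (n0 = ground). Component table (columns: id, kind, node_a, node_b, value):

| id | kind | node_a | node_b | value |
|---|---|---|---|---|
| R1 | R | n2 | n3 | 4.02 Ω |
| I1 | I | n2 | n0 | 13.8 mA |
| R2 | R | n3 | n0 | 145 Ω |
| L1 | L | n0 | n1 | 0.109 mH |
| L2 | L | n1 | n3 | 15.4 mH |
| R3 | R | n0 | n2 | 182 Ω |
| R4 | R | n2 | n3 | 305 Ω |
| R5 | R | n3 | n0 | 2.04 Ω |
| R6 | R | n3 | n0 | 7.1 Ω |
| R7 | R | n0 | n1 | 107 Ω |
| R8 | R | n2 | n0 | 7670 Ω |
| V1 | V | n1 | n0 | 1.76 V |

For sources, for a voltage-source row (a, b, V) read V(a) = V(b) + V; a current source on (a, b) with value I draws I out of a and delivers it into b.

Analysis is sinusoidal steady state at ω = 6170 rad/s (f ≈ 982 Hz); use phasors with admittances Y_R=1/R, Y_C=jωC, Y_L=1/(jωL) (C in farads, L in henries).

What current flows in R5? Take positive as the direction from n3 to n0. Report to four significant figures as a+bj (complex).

Element admittances at ω=6170 rad/s:
  Y(R1) = 0.2488+0.000j S between n2,n3
  I1: injects 0.0138 A into n0 (from n2)
  Y(R2) = 0.006897+0.000j S between n3,n0
  Y(L1) = 0.000-1.487j S between n0,n1
  Y(L2) = 0.000-0.01052j S between n1,n3
  Y(R3) = 0.005495+0.000j S between n0,n2
  Y(R4) = 0.003279+0.000j S between n2,n3
  Y(R5) = 0.4902+0.000j S between n3,n0
  Y(R6) = 0.1408+0.000j S between n3,n0
  Y(R7) = 0.009346+0.000j S between n0,n1
  Y(R8) = 0.0001304+0.000j S between n2,n0
  V1: constraint V(n1)−V(n0) = 1.76
Assemble and solve the 4×4 MNA system:
  V(n1)=1.760+0.000j  V(n2)=-0.07361-0.02849j  V(n3)=-0.02050-0.02912j
  i(V1)=-0.01676+2.636j

-0.01005-0.01428j A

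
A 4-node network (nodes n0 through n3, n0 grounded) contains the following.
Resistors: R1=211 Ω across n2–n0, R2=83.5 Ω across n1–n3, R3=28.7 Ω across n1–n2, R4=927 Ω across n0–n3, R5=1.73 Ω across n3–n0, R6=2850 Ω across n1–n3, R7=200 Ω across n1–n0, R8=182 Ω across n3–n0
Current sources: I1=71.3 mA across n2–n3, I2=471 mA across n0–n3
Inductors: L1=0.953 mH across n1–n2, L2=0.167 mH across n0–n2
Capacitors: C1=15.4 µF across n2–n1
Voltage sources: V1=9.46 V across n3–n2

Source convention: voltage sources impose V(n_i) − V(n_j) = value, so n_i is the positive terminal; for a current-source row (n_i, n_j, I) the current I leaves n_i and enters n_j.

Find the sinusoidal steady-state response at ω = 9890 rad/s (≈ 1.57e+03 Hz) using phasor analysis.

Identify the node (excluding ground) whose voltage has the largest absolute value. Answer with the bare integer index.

MNA unknowns: 3 node voltages V₁..V_3 plus 1 source current (V1)
R1: Y=0.004739+0.000j on G[2,0]
R2: Y=0.01198+0.000j on G[1,3]
R3: Y=0.03484+0.000j on G[1,2]
I1: z[2]−=0.0713, z[3]+=0.0713
L1: Y=0.000-0.1061j on G[1,2]
R4: Y=0.001079+0.000j on G[0,3]
I2: z[0]−=0.471, z[3]+=0.471
R5: Y=0.5780+0.000j on G[3,0]
R6: Y=0.0003509+0.000j on G[1,3]
R7: Y=0.005000+0.000j on G[1,0]
L2: Y=0.000-0.6055j on G[0,2]
C1: Y=0.000+0.1523j on G[2,1]
R8: Y=0.005495+0.000j on G[3,0]
V1: row V3−V2=9.46, i_V1 at 3,2
solve → V1=-2.509-5.338j, V2=-4.189-4.258j, V3=5.271-4.258j
aux → i_V1=-2.635+2.476j

3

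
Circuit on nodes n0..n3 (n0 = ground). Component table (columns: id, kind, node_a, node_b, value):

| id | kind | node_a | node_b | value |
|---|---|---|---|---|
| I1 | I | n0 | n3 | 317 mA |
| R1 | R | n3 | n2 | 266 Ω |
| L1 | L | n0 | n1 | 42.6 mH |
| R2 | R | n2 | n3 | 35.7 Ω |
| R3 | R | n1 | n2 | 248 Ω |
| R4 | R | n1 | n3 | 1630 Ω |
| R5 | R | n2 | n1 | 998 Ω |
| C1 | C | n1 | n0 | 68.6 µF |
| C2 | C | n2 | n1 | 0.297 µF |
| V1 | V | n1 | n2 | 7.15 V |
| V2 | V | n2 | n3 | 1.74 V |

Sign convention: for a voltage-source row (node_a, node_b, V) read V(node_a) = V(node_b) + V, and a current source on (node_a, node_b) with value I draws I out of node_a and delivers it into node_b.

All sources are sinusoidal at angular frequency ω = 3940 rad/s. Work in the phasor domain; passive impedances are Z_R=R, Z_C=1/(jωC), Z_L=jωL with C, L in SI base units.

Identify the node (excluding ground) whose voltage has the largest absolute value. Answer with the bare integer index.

Element admittances at ω=3940 rad/s:
  I1: injects 0.317 A into n3 (from n0)
  Y(R1) = 0.003759+0.000j S between n3,n2
  Y(L1) = 0.000-0.005958j S between n0,n1
  Y(R2) = 0.02801+0.000j S between n2,n3
  Y(R3) = 0.004032+0.000j S between n1,n2
  Y(R4) = 0.0006135+0.000j S between n1,n3
  Y(R5) = 0.001002+0.000j S between n2,n1
  Y(C1) = 0.000+0.2703j S between n1,n0
  Y(C2) = 0.000+0.001170j S between n2,n1
  V1: constraint V(n1)−V(n2) = 7.15
  V2: constraint V(n2)−V(n3) = 1.74
Assemble and solve the 5×5 MNA system:
  V(n1)=0.000-1.199j  V(n2)=-7.150-1.199j  V(n3)=-8.890-1.199j
  i(V1)=-0.3584-0.008367j  i(V2)=-0.3777+0.000j

3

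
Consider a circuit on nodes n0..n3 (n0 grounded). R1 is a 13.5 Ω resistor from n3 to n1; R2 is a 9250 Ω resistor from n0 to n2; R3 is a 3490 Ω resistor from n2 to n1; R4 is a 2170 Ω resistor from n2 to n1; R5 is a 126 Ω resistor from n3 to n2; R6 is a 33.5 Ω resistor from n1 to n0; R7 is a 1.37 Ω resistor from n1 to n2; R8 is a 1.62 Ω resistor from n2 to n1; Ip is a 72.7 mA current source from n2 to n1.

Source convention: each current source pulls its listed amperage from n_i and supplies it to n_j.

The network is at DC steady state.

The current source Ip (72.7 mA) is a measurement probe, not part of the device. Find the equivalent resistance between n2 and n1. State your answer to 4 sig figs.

MNA unknowns: 3 node voltages V₁..V_3
R1: Y=0.07407 on G[3,1]
R2: Y=0.0001081 on G[0,2]
R3: Y=0.0002865 on G[2,1]
R4: Y=0.0004608 on G[2,1]
R5: Y=0.007937 on G[3,2]
R6: Y=0.02985 on G[1,0]
R7: Y=0.7299 on G[1,2]
R8: Y=0.6173 on G[2,1]
Ip: z[2]−=0.0727, z[1]+=0.0727
solve → V1=0.0001936, V2=-0.05345, V3=-0.004998

R_eq = 0.7379 Ω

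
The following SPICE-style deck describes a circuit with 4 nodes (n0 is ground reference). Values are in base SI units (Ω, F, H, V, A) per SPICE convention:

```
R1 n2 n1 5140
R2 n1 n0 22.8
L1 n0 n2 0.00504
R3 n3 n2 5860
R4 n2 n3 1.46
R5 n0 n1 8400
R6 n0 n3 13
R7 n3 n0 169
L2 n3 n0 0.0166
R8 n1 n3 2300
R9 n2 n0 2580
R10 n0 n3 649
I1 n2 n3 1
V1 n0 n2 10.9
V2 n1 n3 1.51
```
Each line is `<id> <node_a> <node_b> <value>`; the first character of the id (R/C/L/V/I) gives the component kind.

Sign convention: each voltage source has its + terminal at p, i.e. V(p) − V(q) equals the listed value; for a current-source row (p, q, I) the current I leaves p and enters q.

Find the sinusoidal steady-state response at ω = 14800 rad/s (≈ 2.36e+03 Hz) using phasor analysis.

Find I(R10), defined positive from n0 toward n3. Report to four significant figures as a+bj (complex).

0.01238+6.192e-05j A

Element admittances at ω=14800 rad/s:
  Y(R1) = 0.0001946+0.000j S between n2,n1
  Y(R2) = 0.04386+0.000j S between n1,n0
  Y(L1) = 0.000-0.01341j S between n0,n2
  Y(R3) = 0.0001706+0.000j S between n3,n2
  Y(R4) = 0.6849+0.000j S between n2,n3
  Y(R5) = 0.0001190+0.000j S between n0,n1
  Y(R6) = 0.07692+0.000j S between n0,n3
  Y(R7) = 0.005917+0.000j S between n3,n0
  Y(L2) = 0.000-0.004070j S between n3,n0
  Y(R8) = 0.0004348+0.000j S between n1,n3
  Y(R9) = 0.0003876+0.000j S between n2,n0
  Y(R10) = 0.001541+0.000j S between n0,n3
  I1: injects 1 A into n3 (from n2)
  V1: constraint V(n0)−V(n2) = 10.9
  V2: constraint V(n1)−V(n3) = 1.51
Assemble and solve the 5×5 MNA system:
  V(n1)=-6.523-0.04019j  V(n2)=-10.90+0.000j  V(n3)=-8.033-0.04019j
  i(V1)=-0.9691+0.1737j  i(V2)=0.2854+0.001775j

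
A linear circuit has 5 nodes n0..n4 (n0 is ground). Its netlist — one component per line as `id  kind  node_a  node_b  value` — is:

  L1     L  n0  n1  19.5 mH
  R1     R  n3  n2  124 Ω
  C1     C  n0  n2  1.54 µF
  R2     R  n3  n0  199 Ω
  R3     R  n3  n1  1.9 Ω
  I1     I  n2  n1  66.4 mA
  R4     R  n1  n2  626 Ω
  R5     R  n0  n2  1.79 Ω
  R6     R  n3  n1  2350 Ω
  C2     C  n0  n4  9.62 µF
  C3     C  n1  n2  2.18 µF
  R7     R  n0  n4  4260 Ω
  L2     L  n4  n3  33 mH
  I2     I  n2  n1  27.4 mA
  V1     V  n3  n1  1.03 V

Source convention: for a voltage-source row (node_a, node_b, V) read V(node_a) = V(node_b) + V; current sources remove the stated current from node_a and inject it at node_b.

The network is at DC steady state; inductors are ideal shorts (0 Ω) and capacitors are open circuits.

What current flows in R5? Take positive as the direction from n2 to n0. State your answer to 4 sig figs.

Apply KCL at each of the 4 non-ground nodes and solve the resulting linear system.
Node n1: branches {L1, R3, I1, R4, R6, C3, I2, V1} → V_1 = 0.000
Node n2: branches {R1, C1, I1, R4, R5, C3, I2} → V_2 = -0.1504
Node n3: branches {R1, R2, R3, R6, L2, V1} → V_3 = 1.030
Node n4: branches {C2, R7, L2} → V_4 = 1.030
Source currents: i(L1)=-0.07862, i(L2)=-0.0002418, i(V1)=-0.5575

-0.08404 A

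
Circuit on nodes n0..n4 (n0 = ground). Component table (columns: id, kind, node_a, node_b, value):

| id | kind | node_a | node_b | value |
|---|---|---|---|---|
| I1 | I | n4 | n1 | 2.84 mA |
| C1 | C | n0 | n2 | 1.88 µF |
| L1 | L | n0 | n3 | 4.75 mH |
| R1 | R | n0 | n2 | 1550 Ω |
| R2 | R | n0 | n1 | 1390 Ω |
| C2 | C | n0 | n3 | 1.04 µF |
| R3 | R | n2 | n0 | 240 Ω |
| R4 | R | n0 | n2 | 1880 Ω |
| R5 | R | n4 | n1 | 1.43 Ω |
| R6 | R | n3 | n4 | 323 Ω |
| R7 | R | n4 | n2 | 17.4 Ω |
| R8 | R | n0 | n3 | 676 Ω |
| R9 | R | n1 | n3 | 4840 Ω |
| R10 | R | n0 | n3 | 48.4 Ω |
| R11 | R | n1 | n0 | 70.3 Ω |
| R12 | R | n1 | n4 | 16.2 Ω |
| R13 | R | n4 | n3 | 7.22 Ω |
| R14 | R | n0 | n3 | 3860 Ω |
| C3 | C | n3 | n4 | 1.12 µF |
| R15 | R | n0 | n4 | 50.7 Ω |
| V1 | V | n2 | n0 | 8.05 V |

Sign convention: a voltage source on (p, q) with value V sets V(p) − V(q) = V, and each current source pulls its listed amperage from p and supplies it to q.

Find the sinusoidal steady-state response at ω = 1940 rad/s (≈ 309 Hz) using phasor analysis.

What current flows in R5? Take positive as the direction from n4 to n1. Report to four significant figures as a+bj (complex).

MNA unknowns: 4 node voltages V₁..V_4 plus 1 source current (V1)
I1: z[4]−=0.00284, z[1]+=0.00284
C1: Y=0.000+0.003647j on G[0,2]
L1: Y=0.000-0.1085j on G[0,3]
R1: Y=0.0006452+0.000j on G[0,2]
R2: Y=0.0007194+0.000j on G[0,1]
C2: Y=0.000+0.002018j on G[0,3]
R3: Y=0.004167+0.000j on G[2,0]
R4: Y=0.0005319+0.000j on G[0,2]
R5: Y=0.6993+0.000j on G[4,1]
R6: Y=0.003096+0.000j on G[3,4]
R7: Y=0.05747+0.000j on G[4,2]
R8: Y=0.001479+0.000j on G[0,3]
R9: Y=0.0002066+0.000j on G[1,3]
R10: Y=0.02066+0.000j on G[0,3]
R11: Y=0.01422+0.000j on G[1,0]
R12: Y=0.06173+0.000j on G[1,4]
R13: Y=0.1385+0.000j on G[4,3]
R14: Y=0.0002591+0.000j on G[0,3]
C3: Y=0.000+0.002173j on G[3,4]
R15: Y=0.01972+0.000j on G[0,4]
V1: row V2−V0=8.05, i_V1 at 2,0
solve → V1=2.684+1.012j, V2=8.050+0.000j, V3=1.252+1.723j, V4=2.733+1.032j
aux → i_V1=-0.3486+0.02994j

0.03452+0.01376j A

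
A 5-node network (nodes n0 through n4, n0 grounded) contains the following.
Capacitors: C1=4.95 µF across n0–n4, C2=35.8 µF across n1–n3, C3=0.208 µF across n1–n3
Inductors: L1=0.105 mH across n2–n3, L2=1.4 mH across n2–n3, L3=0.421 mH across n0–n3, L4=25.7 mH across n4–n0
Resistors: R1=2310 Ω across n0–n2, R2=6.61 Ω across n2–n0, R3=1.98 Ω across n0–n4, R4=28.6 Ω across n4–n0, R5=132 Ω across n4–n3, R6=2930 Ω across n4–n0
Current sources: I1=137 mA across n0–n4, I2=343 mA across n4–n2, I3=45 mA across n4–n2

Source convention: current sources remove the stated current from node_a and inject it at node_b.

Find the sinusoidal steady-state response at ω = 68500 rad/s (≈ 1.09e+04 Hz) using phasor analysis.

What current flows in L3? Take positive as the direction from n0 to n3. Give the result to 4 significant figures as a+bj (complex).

Apply KCL at each of the 4 non-ground nodes and solve the resulting linear system.
Node n1: branches {C2, C3} → V_1 = 1.938+0.2643j
Node n2: branches {L1, R1, R2, L2, I2, I3} → V_2 = 2.385+0.4396j
Node n3: branches {L1, L2, C2, L3, C3, R5} → V_3 = 1.938+0.2643j
Node n4: branches {C1, I1, I2, R3, L4, R4, R5, R6, I3} → V_4 = -0.3105+0.1955j

-0.009164+0.06722j A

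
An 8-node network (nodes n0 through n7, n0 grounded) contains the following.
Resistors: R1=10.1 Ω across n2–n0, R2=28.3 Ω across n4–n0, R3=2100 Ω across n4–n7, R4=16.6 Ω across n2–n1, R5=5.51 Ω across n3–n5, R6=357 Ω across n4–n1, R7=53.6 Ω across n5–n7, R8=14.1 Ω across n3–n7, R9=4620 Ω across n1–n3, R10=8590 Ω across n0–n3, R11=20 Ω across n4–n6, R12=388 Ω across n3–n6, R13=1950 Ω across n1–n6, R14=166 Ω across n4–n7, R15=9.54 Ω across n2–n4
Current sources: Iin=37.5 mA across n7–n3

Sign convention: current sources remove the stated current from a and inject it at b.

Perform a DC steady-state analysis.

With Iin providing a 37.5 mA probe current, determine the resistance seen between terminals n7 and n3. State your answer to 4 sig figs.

Element admittances at DC:
  Y(R1) = 0.09901 S between n2,n0
  Y(R2) = 0.03534 S between n4,n0
  Y(R3) = 0.0004762 S between n4,n7
  Y(R4) = 0.06024 S between n2,n1
  Y(R5) = 0.1815 S between n3,n5
  Y(R6) = 0.002801 S between n4,n1
  Y(R7) = 0.01866 S between n5,n7
  Y(R8) = 0.07092 S between n3,n7
  Y(R9) = 0.0002165 S between n1,n3
  Y(R10) = 0.0001164 S between n0,n3
  Y(R11) = 0.05000 S between n4,n6
  Y(R12) = 0.002577 S between n3,n6
  Y(R13) = 0.0005128 S between n1,n6
  Y(R14) = 0.006024 S between n4,n7
  Y(R15) = 0.1048 S between n2,n4
  Iin: injects 0.0375 A into n3 (from n7)
Assemble and solve the 7×7 MNA system:
  V(n1)=0.0009960  V(n2)=-7.301e-05  V(n3)=0.2917  V(n4)=-0.0007564  V(n5)=0.2527  V(n6)=0.01346  V(n7)=-0.1260

R_eq = 11.14 Ω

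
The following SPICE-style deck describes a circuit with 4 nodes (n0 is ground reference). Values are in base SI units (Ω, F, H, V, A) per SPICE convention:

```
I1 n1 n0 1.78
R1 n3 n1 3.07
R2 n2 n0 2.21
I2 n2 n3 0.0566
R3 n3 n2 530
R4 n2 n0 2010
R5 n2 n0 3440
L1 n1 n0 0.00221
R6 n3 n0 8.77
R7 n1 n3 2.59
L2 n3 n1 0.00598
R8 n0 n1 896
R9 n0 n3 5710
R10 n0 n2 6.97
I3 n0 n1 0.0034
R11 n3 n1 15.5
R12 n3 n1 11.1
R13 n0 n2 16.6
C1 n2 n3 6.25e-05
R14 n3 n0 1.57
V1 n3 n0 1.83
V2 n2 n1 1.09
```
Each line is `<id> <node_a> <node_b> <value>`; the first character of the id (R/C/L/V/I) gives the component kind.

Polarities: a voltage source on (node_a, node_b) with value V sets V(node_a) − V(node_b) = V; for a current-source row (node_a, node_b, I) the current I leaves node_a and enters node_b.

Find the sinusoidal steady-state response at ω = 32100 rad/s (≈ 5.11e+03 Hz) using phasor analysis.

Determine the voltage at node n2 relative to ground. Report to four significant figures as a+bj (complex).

MNA unknowns: 3 node voltages V₁..V_3 plus 2 source currents (V1, V2)
I1: z[1]−=1.78, z[0]+=1.78
R1: Y=0.3257+0.000j on G[3,1]
R2: Y=0.4525+0.000j on G[2,0]
I2: z[2]−=0.0566, z[3]+=0.0566
R3: Y=0.001887+0.000j on G[3,2]
R4: Y=0.0004975+0.000j on G[2,0]
R5: Y=0.0002907+0.000j on G[2,0]
L1: Y=0.000-0.01410j on G[1,0]
R6: Y=0.1140+0.000j on G[3,0]
R7: Y=0.3861+0.000j on G[1,3]
L2: Y=0.000-0.005209j on G[3,1]
R8: Y=0.001116+0.000j on G[0,1]
R9: Y=0.0001751+0.000j on G[0,3]
R10: Y=0.1435+0.000j on G[0,2]
I3: z[0]−=0.0034, z[1]+=0.0034
R11: Y=0.06452+0.000j on G[3,1]
R12: Y=0.09009+0.000j on G[3,1]
R13: Y=0.06024+0.000j on G[0,2]
C1: Y=0.000+2.006j on G[2,3]
R14: Y=0.6369+0.000j on G[3,0]
V1: row V3−V0=1.83, i_V1 at 3,0
V2: row V2−V1=1.09, i_V2 at 2,1
solve → V1=0.2329+0.6632j, V2=1.323+0.6632j, V3=1.830+0.000j
aux → i_V1=-4.030-0.4332j, i_V2=0.4059+0.5804j

1.323+0.6632j V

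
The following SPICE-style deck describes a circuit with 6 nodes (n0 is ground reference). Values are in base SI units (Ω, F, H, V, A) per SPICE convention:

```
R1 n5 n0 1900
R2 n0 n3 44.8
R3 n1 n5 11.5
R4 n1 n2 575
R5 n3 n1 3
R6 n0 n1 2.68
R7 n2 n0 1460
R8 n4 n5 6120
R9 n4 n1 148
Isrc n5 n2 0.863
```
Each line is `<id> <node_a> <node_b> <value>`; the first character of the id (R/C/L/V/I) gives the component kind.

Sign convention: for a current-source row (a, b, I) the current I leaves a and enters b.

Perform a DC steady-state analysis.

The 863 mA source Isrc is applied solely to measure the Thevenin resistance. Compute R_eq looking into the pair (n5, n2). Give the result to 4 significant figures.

R_eq = 424.1 Ω

MNA unknowns: 5 node voltages V₁..V_5
R1: Y=0.0005263 on G[5,0]
R2: Y=0.02232 on G[0,3]
R3: Y=0.08696 on G[1,5]
R4: Y=0.001739 on G[1,2]
R5: Y=0.3333 on G[3,1]
R6: Y=0.3731 on G[0,1]
R7: Y=0.0006849 on G[2,0]
R8: Y=0.0001634 on G[4,5]
R9: Y=0.006757 on G[4,1]
Isrc: z[5]−=0.863, z[2]+=0.863
solve → V1=-0.6041, V2=355.6, V3=-0.5662, V4=-0.8365, V5=-10.45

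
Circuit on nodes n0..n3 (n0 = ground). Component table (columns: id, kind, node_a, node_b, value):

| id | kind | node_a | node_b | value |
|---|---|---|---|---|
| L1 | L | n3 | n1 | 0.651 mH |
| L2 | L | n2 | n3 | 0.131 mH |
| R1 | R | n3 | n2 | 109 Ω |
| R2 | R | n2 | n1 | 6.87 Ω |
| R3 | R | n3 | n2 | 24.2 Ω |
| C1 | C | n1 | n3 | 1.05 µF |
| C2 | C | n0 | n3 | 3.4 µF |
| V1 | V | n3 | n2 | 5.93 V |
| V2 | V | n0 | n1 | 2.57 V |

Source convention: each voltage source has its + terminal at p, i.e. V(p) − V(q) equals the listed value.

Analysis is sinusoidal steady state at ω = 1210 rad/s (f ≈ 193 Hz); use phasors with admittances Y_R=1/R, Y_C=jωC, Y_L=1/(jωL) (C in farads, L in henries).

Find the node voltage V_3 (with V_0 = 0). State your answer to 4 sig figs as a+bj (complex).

Apply KCL at each of the 3 non-ground nodes and solve the resulting linear system.
Node n1: branches {L1, R2, C1, V2} → V_1 = -2.570+0.000j
Node n2: branches {L2, R1, R2, R3, V1} → V_2 = -8.431+0.6748j
Node n3: branches {L1, L2, R1, R3, C1, C2, V1} → V_3 = -2.501+0.6748j
Source currents: i(V1)=-1.153+37.51j, i(V2)=-0.002776-0.01029j

-2.501+0.6748j V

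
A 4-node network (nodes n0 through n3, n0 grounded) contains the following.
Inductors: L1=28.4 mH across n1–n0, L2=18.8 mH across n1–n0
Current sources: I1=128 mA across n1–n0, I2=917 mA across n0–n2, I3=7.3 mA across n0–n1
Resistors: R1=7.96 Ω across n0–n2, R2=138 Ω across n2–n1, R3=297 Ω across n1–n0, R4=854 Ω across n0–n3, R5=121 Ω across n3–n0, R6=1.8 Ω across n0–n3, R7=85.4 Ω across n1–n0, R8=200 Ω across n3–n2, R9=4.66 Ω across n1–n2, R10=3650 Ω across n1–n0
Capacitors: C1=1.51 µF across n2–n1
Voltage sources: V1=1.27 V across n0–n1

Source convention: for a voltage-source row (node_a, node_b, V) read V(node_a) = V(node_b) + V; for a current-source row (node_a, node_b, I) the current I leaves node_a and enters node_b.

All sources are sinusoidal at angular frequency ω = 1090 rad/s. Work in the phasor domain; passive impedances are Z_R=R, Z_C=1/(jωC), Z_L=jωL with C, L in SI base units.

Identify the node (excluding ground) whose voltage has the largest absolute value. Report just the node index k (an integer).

2

MNA unknowns: 3 node voltages V₁..V_3 plus 1 source current (V1)
L1: Y=0.000-0.03230j on G[1,0]
I1: z[1]−=0.128, z[0]+=0.128
R1: Y=0.1256+0.000j on G[0,2]
R2: Y=0.007246+0.000j on G[2,1]
R3: Y=0.003367+0.000j on G[1,0]
L2: Y=0.000-0.04880j on G[1,0]
R4: Y=0.001171+0.000j on G[0,3]
I2: z[0]−=0.917, z[2]+=0.917
R5: Y=0.008264+0.000j on G[3,0]
C1: Y=0.000+0.001646j on G[2,1]
R6: Y=0.5556+0.000j on G[0,3]
I3: z[0]−=0.0073, z[1]+=0.0073
R7: Y=0.01171+0.000j on G[1,0]
R8: Y=0.005000+0.000j on G[3,2]
R9: Y=0.2146+0.000j on G[1,2]
R10: Y=0.0002740+0.000j on G[1,0]
V1: row V0−V1=1.27, i_V1 at 0,1
solve → V1=-1.270+0.000j, V2=1.802-0.01435j, V3=0.01581-0.0001259j
aux → i_V1=-0.5804+0.1011j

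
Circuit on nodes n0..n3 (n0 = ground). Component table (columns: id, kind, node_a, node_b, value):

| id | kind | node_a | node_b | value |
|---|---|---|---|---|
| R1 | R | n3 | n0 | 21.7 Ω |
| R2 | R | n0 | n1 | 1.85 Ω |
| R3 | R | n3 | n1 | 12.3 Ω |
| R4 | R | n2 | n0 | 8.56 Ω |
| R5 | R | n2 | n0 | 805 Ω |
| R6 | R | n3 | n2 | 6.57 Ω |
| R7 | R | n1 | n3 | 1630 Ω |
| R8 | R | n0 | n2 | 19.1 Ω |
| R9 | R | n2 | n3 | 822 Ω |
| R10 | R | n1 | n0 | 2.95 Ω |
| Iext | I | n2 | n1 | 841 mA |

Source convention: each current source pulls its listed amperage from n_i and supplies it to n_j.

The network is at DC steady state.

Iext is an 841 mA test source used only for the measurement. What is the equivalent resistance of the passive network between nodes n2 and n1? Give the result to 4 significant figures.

R_eq = 4.876 Ω

Element admittances at DC:
  Y(R1) = 0.04608 S between n3,n0
  Y(R2) = 0.5405 S between n0,n1
  Y(R3) = 0.08130 S between n3,n1
  Y(R4) = 0.1168 S between n2,n0
  Y(R5) = 0.001242 S between n2,n0
  Y(R6) = 0.1522 S between n3,n2
  Y(R7) = 0.0006135 S between n1,n3
  Y(R8) = 0.05236 S between n0,n2
  Y(R9) = 0.001217 S between n2,n3
  Y(R10) = 0.3390 S between n1,n0
  Iext: injects 0.841 A into n1 (from n2)
Assemble and solve the 3×3 MNA system:
  V(n1)=0.7367  V(n2)=-3.364  V(n3)=-1.620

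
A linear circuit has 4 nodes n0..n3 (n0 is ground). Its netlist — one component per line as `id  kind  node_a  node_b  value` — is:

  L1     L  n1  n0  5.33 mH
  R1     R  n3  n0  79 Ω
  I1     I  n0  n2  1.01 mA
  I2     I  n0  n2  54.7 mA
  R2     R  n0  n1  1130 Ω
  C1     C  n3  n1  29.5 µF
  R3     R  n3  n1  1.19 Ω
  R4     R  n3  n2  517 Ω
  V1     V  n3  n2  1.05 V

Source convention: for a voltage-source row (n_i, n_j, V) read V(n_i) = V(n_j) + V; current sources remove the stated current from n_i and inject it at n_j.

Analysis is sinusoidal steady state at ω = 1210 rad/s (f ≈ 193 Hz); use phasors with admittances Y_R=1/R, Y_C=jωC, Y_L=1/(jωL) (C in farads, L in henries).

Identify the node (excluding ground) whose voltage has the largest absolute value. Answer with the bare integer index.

Element admittances at ω=1210 rad/s:
  Y(L1) = 0.000-0.1551j S between n1,n0
  Y(R1) = 0.01266+0.000j S between n3,n0
  I1: injects 0.00101 A into n2 (from n0)
  I2: injects 0.0547 A into n2 (from n0)
  Y(R2) = 0.0008850+0.000j S between n0,n1
  Y(C1) = 0.000+0.03569j S between n3,n1
  Y(R3) = 0.8403+0.000j S between n3,n1
  Y(R4) = 0.001934+0.000j S between n3,n2
  V1: constraint V(n3)−V(n2) = 1.05
Assemble and solve the 4×4 MNA system:
  V(n1)=0.03005+0.3514j  V(n2)=-0.9554+0.3435j  V(n3)=0.09458+0.3435j
  i(V1)=-0.05774+0.000j

2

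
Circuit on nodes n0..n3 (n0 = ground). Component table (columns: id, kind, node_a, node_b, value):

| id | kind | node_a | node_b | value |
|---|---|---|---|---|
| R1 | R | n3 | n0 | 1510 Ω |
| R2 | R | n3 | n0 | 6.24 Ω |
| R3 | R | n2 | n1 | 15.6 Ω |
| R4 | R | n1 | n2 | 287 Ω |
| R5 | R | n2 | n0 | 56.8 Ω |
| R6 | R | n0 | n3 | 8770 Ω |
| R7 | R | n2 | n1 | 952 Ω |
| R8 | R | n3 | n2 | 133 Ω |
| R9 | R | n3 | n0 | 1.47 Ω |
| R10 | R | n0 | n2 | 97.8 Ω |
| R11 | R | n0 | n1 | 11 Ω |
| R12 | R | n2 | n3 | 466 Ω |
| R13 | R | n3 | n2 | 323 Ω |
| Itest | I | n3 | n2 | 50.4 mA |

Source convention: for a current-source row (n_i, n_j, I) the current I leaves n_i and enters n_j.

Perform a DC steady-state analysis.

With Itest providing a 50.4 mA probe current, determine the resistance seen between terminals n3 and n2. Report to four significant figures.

Apply KCL at each of the 3 non-ground nodes and solve the resulting linear system.
Node n1: branches {R3, R4, R7, R11} → V_1 = 0.2686
Node n2: branches {R3, R4, R5, R7, R8, R10, R12, R13, Itest} → V_2 = 0.6244
Node n3: branches {R1, R2, R6, R8, R9, R12, R13, Itest} → V_3 = -0.04968

R_eq = 13.37 Ω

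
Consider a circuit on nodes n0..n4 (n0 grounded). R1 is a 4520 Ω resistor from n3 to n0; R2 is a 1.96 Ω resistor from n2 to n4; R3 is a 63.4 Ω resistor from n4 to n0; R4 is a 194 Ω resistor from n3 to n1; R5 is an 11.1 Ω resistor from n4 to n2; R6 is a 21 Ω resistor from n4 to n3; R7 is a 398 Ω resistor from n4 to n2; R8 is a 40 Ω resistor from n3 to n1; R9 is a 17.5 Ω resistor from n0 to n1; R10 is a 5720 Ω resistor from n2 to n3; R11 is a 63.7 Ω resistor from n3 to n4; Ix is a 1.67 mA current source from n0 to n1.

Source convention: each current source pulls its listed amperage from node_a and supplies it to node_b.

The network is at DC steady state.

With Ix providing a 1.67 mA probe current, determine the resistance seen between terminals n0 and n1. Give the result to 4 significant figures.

R_eq = 15.12 Ω

Apply KCL at each of the 4 non-ground nodes and solve the resulting linear system.
Node n1: branches {R4, R8, R9, Ix} → V_1 = 0.02524
Node n2: branches {R2, R5, R7, R10} → V_2 = 0.01418
Node n3: branches {R1, R4, R6, R8, R10, R11} → V_3 = 0.01770
Node n4: branches {R2, R3, R5, R6, R7, R11} → V_4 = 0.01418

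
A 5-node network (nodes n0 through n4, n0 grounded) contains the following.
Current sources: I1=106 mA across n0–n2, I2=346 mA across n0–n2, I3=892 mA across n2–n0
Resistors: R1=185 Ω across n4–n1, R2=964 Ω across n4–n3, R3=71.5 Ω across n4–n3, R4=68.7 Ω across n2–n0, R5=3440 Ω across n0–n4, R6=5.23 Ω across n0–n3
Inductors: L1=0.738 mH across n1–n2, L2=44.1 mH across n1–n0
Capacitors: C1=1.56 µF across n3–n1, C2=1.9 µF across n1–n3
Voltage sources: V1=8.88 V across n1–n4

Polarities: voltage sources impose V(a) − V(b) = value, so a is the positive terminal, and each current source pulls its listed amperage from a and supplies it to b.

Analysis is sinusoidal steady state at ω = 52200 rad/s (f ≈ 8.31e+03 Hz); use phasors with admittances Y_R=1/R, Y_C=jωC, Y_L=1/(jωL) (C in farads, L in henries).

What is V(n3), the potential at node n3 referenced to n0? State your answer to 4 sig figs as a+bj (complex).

-1.749+0.8287j V

MNA unknowns: 4 node voltages V₁..V_4 plus 1 source current (V1)
I1: z[0]−=0.106, z[2]+=0.106
R1: Y=0.005405+0.000j on G[4,1]
L1: Y=0.000-0.02596j on G[1,2]
R2: Y=0.001037+0.000j on G[4,3]
C1: Y=0.000+0.08143j on G[3,1]
R3: Y=0.01399+0.000j on G[4,3]
I2: z[0]−=0.346, z[2]+=0.346
I3: z[2]−=0.892, z[0]+=0.892
R4: Y=0.01456+0.000j on G[2,0]
L2: Y=0.000-0.0004344j on G[1,0]
R5: Y=0.0002907+0.000j on G[0,4]
R6: Y=0.1912+0.000j on G[0,3]
C2: Y=0.000+0.09918j on G[1,3]
V1: row V1−V4=8.88, i_V1 at 1,4
solve → V1=-0.9699+2.007j, V2=-7.113-10.95j, V3=-1.749+0.8287j, V4=-9.850+2.007j
aux → i_V1=-0.1726+0.01828j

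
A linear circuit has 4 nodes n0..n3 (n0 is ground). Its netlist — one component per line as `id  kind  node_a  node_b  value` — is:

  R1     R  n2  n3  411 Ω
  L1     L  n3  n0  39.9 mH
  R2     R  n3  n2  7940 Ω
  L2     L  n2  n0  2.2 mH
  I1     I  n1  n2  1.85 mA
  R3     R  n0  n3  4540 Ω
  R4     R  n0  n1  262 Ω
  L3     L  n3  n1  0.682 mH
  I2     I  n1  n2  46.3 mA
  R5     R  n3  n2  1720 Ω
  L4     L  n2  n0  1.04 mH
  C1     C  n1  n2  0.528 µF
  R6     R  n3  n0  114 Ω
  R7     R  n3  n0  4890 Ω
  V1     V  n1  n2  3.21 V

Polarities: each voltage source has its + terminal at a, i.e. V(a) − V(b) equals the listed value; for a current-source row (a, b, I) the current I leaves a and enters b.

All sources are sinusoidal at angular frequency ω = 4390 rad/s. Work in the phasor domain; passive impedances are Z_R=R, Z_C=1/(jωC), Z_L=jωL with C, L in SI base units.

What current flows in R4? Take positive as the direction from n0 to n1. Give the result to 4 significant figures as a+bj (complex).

Element admittances at ω=4390 rad/s:
  Y(R1) = 0.002433+0.000j S between n2,n3
  Y(L1) = 0.000-0.005709j S between n3,n0
  Y(R2) = 0.0001259+0.000j S between n3,n2
  Y(L2) = 0.000-0.1035j S between n2,n0
  I1: injects 0.00185 A into n2 (from n1)
  Y(R3) = 0.0002203+0.000j S between n0,n3
  Y(R4) = 0.003817+0.000j S between n0,n1
  Y(L3) = 0.000-0.3340j S between n3,n1
  I2: injects 0.0463 A into n2 (from n1)
  Y(R5) = 0.0005814+0.000j S between n3,n2
  Y(L4) = 0.000-0.2190j S between n2,n0
  Y(C1) = 0.000+0.002318j S between n1,n2
  Y(R6) = 0.008772+0.000j S between n3,n0
  Y(R7) = 0.0002045+0.000j S between n3,n0
  V1: constraint V(n1)−V(n2) = 3.21
Assemble and solve the 4×4 MNA system:
  V(n1)=3.147-0.1212j  V(n2)=-0.06268-0.1212j  V(n3)=3.087-0.2318j
  i(V1)=-0.09712+0.01313j

-0.01201+0.0004624j A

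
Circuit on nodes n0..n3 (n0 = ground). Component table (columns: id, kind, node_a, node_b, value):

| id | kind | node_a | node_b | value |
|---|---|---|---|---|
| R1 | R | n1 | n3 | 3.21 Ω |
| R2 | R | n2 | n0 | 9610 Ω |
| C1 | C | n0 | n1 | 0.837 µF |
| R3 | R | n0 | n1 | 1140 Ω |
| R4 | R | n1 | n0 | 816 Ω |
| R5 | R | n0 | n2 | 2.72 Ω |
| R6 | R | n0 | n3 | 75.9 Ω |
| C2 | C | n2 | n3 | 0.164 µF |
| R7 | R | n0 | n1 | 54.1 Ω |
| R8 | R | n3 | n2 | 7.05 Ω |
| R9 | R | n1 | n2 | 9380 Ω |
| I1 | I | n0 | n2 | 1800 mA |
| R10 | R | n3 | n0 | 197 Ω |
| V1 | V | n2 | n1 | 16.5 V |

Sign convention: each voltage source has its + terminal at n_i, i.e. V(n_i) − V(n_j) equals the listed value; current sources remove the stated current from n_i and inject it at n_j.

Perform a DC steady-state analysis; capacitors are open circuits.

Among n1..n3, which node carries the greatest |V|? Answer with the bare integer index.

MNA unknowns: 3 node voltages V₁..V_3 plus 1 source current (V1)
R1: Y=0.3115 on G[1,3]
R2: Y=0.0001041 on G[2,0]
C1: Y=0.000 on G[0,1]
R3: Y=0.0008772 on G[0,1]
R4: Y=0.001225 on G[1,0]
R5: Y=0.3676 on G[0,2]
R6: Y=0.01318 on G[0,3]
C2: Y=0.000 on G[2,3]
R7: Y=0.01848 on G[0,1]
R8: Y=0.1418 on G[3,2]
R9: Y=0.0001066 on G[1,2]
I1: z[0]−=1.8, z[2]+=1.8
R10: Y=0.005076 on G[3,0]
V1: row V2−V1=16.5, i_V1 at 2,1
solve → V1=-10.74, V2=5.762, V3=-5.360
aux → i_V1=-1.898

1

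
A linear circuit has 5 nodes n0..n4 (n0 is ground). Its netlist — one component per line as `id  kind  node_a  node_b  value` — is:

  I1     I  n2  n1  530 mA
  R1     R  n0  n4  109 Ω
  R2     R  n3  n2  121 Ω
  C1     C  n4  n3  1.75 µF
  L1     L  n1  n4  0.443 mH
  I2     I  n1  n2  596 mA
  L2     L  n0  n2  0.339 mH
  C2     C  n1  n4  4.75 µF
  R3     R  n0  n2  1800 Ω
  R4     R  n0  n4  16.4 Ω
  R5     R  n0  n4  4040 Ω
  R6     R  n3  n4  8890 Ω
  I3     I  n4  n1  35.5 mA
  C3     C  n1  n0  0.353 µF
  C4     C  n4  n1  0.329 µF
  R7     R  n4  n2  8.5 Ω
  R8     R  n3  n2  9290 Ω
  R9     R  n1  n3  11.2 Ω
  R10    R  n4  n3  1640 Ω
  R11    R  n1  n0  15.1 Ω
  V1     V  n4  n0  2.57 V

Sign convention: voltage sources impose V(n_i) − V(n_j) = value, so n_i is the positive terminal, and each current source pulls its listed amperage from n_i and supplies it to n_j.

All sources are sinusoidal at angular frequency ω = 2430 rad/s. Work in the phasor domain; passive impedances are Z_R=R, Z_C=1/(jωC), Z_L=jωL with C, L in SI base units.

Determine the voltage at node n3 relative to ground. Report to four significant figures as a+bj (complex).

Apply KCL at each of the 4 non-ground nodes and solve the resulting linear system.
Node n1: branches {I1, L1, I2, C2, I3, C3, C4, R9, R11} → V_1 = 2.549-0.2393j
Node n2: branches {I1, R2, I2, L2, R3, R7, R8} → V_2 = 0.03418+0.3159j
Node n3: branches {R2, C1, R6, R8, R9, R10} → V_3 = 2.328-0.1798j
Node n4: branches {R1, C1, L1, C2, R4, R5, R6, I3, C4, R7, R10, V1} → V_4 = 2.570+0.000j
Source currents: i(V1)=-0.7335+0.05498j

2.328-0.1798j V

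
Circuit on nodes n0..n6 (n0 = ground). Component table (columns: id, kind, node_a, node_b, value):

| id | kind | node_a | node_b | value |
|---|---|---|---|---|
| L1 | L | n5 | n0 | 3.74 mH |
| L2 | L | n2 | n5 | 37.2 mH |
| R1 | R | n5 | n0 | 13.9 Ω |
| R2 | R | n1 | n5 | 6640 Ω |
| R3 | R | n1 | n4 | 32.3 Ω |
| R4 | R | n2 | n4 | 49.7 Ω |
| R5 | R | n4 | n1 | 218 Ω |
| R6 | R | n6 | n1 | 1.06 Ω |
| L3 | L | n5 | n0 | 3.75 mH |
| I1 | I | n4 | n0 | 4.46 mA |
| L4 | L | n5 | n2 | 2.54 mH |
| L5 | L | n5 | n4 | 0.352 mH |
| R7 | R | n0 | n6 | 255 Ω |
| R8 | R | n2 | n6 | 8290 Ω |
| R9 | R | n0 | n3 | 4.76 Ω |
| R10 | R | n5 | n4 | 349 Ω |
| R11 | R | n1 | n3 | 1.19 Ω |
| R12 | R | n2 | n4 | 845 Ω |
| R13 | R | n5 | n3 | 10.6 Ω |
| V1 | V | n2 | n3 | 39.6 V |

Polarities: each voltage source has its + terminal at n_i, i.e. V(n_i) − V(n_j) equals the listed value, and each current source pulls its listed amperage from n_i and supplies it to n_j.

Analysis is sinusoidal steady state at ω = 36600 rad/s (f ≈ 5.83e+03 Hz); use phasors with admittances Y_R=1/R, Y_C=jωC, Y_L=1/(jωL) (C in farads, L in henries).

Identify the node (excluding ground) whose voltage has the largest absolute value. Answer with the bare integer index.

2

Element admittances at ω=36600 rad/s:
  Y(L1) = 0.000-0.007305j S between n5,n0
  Y(L2) = 0.000-0.0007345j S between n2,n5
  Y(R1) = 0.07194+0.000j S between n5,n0
  Y(R2) = 0.0001506+0.000j S between n1,n5
  Y(R3) = 0.03096+0.000j S between n1,n4
  Y(R4) = 0.02012+0.000j S between n2,n4
  Y(R5) = 0.004587+0.000j S between n4,n1
  Y(R6) = 0.9434+0.000j S between n6,n1
  Y(L3) = 0.000-0.007286j S between n5,n0
  I1: injects 0.00446 A into n0 (from n4)
  Y(L4) = 0.000-0.01076j S between n5,n2
  Y(L5) = 0.000-0.07762j S between n5,n4
  Y(R7) = 0.003922+0.000j S between n0,n6
  Y(R8) = 0.0001206+0.000j S between n2,n6
  Y(R9) = 0.2101+0.000j S between n0,n3
  Y(R10) = 0.002865+0.000j S between n5,n4
  Y(R11) = 0.8403+0.000j S between n1,n3
  Y(R12) = 0.001183+0.000j S between n2,n4
  Y(R13) = 0.09434+0.000j S between n5,n3
  V1: constraint V(n2)−V(n3) = 39.6
Assemble and solve the 7×7 MNA system:
  V(n1)=-0.6047+1.163j  V(n2)=38.74+1.055j  V(n3)=-0.8606+1.055j  V(n4)=5.230+3.848j  V(n5)=2.998-2.537j  V(n6)=-0.5972+1.158j
  i(V1)=-0.7599+0.4702j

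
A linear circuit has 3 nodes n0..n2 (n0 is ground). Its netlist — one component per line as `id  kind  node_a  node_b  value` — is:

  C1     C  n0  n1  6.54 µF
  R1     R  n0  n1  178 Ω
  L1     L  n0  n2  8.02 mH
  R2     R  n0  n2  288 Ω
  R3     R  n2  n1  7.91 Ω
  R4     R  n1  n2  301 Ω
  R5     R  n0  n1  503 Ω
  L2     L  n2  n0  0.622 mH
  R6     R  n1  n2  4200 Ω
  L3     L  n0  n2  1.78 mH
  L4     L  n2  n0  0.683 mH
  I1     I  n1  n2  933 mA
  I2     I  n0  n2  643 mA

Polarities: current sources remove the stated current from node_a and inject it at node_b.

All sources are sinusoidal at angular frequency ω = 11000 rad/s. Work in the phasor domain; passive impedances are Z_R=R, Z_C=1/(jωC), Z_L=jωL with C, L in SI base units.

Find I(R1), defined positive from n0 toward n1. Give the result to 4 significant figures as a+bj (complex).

0.02659-0.03058j A

Apply KCL at each of the 2 non-ground nodes and solve the resulting linear system.
Node n1: branches {C1, R1, R3, R4, R5, R6, I1} → V_1 = -4.732+5.442j
Node n2: branches {L1, R2, R3, R4, L2, R6, L3, L4, I1, I2} → V_2 = -0.8433+3.142j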